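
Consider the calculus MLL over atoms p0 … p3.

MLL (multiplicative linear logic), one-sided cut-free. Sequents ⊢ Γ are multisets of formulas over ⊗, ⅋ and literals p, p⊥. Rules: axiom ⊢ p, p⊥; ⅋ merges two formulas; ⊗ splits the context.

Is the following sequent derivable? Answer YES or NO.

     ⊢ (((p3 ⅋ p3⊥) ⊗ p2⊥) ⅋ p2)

Derivation trace:
[⅋]  ⊢ (((p3 ⅋ p3⊥) ⊗ p2⊥) ⅋ p2)
  [⊗]  ⊢ p2, ((p3 ⅋ p3⊥) ⊗ p2⊥)
    [⅋]  ⊢ (p3 ⅋ p3⊥)
      [Ax]  ⊢ p3, p3⊥
    [Ax]  ⊢ p2, p2⊥

Result: YES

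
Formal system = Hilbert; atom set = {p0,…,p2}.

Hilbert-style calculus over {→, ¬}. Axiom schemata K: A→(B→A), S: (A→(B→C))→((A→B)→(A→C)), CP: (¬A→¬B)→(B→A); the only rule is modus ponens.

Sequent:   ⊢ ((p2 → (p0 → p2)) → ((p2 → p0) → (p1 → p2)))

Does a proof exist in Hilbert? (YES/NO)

Truth-table refutation:
  v=000: Γ:[] Δ:[((p2 → (p0 → p2)) → ((p2 → p0) → (p1 → p2)))=T] refutes=False
  v=001: Γ:[] Δ:[((p2 → (p0 → p2)) → ((p2 → p0) → (p1 → p2)))=T] refutes=False
  v=010: Γ:[] Δ:[((p2 → (p0 → p2)) → ((p2 → p0) → (p1 → p2)))=F] refutes=True  ← countermodel

Result: NO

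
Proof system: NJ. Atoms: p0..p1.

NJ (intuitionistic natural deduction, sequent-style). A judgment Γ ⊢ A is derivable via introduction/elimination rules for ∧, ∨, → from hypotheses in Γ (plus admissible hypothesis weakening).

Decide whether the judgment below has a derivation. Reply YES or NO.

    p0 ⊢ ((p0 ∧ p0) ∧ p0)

Derivation (root first):
[∧I] p0 ⊢ ((p0 ∧ p0) ∧ p0)
  [∧I] p0 ⊢ (p0 ∧ p0)
    [Ax] p0 ⊢ p0
    [Ax] p0 ⊢ p0
  [Ax] p0 ⊢ p0

Result: YES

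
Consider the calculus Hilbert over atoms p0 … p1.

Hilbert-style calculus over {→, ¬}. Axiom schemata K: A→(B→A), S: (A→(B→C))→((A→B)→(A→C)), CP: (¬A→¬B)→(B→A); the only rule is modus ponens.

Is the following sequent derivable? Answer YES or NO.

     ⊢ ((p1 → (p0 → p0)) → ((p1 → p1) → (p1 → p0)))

Enumerate valuations to refute Γ ⊢ Δ:
  v=00: Γ:[] Δ:[((p1 → (p0 → p0)) → ((p1 → p1) → (p1 → p0)))=T] refutes=False
  v=01: Γ:[] Δ:[((p1 → (p0 → p0)) → ((p1 → p1) → (p1 → p0)))=F] refutes=True  ← countermodel

Result: NO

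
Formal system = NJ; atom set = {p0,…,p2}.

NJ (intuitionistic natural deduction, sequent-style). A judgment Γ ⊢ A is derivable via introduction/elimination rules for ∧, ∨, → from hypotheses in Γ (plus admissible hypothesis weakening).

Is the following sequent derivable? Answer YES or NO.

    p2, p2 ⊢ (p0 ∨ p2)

Derivation (root first):
[Wk] p2, p2 ⊢ (p0 ∨ p2)
  [∨I₂] p2 ⊢ (p0 ∨ p2)
    [Ax] p2 ⊢ p2

Result: YES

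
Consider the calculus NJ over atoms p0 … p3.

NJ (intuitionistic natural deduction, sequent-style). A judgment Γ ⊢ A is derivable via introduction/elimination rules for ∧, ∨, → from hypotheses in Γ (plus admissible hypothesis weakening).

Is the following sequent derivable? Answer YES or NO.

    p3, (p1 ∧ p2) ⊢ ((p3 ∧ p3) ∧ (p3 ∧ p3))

Derivation (root first):
[∧I] p3, (p1 ∧ p2) ⊢ ((p3 ∧ p3) ∧ (p3 ∧ p3))
  [∧I] p3 ⊢ (p3 ∧ p3)
    [Ax] p3 ⊢ p3
    [Ax] p3 ⊢ p3
  [Wk] p3, (p1 ∧ p2) ⊢ (p3 ∧ p3)
    [∧I] p3 ⊢ (p3 ∧ p3)
      [Ax] p3 ⊢ p3
      [Ax] p3 ⊢ p3

Result: YES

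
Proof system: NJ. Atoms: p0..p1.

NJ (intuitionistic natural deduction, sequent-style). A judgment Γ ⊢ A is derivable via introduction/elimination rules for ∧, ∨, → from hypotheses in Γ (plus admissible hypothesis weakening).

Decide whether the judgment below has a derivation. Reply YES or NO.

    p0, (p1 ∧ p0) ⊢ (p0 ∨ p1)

Proof tree:
[Wk] p0, (p1 ∧ p0) ⊢ (p0 ∨ p1)
  [∨I₁] p0 ⊢ (p0 ∨ p1)
    [Ax] p0 ⊢ p0

Result: YES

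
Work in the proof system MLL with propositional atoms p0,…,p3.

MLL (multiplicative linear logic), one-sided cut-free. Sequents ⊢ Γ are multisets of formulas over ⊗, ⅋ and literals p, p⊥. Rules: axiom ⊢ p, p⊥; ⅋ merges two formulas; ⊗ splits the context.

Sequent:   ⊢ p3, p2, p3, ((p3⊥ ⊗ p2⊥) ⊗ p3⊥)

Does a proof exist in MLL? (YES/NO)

Derivation trace:
[⊗]  ⊢ p3, p2, p3, ((p3⊥ ⊗ p2⊥) ⊗ p3⊥)
  [⊗]  ⊢ p3, p2, (p3⊥ ⊗ p2⊥)
    [Ax]  ⊢ p3, p3⊥
    [Ax]  ⊢ p2, p2⊥
  [Ax]  ⊢ p3, p3⊥

Result: YES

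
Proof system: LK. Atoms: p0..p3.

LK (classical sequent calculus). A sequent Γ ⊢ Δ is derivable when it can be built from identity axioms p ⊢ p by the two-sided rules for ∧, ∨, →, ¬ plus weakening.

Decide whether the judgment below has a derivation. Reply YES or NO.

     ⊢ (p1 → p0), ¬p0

Derivation (root first):
[¬R]  ⊢ (p1 → p0), ¬p0
  [→R] p0 ⊢ (p1 → p0)
    [WL] p0, p1 ⊢ p0
      [Ax] p0 ⊢ p0

Result: YES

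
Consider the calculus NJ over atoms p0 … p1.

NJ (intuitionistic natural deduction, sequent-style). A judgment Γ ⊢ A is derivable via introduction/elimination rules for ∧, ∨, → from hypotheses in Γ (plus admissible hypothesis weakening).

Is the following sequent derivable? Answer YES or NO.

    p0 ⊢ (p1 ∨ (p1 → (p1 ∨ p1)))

Derivation trace:
[∨I₂] p0 ⊢ (p1 ∨ (p1 → (p1 ∨ p1)))
  [→I] p0 ⊢ (p1 → (p1 ∨ p1))
    [Wk] p1, p0 ⊢ (p1 ∨ p1)
      [∨I₁] p1 ⊢ (p1 ∨ p1)
        [Ax] p1 ⊢ p1

Result: YES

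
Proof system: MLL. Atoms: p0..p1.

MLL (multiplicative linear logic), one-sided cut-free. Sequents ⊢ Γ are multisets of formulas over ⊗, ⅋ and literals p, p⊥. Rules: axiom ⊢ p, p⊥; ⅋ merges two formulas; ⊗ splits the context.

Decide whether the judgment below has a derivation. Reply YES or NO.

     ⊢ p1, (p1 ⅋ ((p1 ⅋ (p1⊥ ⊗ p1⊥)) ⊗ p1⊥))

Proof tree:
[⅋]  ⊢ p1, (p1 ⅋ ((p1 ⅋ (p1⊥ ⊗ p1⊥)) ⊗ p1⊥))
  [⊗]  ⊢ p1, p1, ((p1 ⅋ (p1⊥ ⊗ p1⊥)) ⊗ p1⊥)
    [⅋]  ⊢ p1, (p1 ⅋ (p1⊥ ⊗ p1⊥))
      [⊗]  ⊢ p1, p1, (p1⊥ ⊗ p1⊥)
        [Ax]  ⊢ p1, p1⊥
        [Ax]  ⊢ p1, p1⊥
    [Ax]  ⊢ p1, p1⊥

Result: YES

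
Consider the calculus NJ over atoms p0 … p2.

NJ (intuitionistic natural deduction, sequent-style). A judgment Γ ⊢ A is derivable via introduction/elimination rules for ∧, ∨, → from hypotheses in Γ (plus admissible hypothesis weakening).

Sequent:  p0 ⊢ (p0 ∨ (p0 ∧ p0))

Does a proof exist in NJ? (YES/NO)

Proof tree:
[∨I₂] p0 ⊢ (p0 ∨ (p0 ∧ p0))
  [∧I] p0 ⊢ (p0 ∧ p0)
    [Ax] p0 ⊢ p0
    [Ax] p0 ⊢ p0

Result: YES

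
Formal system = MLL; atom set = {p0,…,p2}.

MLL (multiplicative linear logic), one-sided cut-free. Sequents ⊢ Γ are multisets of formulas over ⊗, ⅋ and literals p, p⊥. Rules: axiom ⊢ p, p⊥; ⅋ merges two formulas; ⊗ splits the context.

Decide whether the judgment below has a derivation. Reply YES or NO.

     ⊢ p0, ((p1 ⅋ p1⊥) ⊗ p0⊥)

Derivation trace:
[⊗]  ⊢ p0, ((p1 ⅋ p1⊥) ⊗ p0⊥)
  [⅋]  ⊢ (p1 ⅋ p1⊥)
    [Ax]  ⊢ p1, p1⊥
  [Ax]  ⊢ p0, p0⊥

Result: YES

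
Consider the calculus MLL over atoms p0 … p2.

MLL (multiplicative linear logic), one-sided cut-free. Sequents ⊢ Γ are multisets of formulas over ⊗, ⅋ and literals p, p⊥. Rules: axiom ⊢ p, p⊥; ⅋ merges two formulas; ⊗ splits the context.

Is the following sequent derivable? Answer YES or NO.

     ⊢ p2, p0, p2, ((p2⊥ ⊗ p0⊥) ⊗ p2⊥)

Proof tree:
[⊗]  ⊢ p2, p0, p2, ((p2⊥ ⊗ p0⊥) ⊗ p2⊥)
  [⊗]  ⊢ p2, p0, (p2⊥ ⊗ p0⊥)
    [Ax]  ⊢ p2, p2⊥
    [Ax]  ⊢ p0, p0⊥
  [Ax]  ⊢ p2, p2⊥

Result: YES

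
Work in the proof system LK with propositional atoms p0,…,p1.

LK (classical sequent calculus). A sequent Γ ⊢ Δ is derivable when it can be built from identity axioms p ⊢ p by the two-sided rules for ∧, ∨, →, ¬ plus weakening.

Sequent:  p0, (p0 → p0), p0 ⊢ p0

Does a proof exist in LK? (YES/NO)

Proof tree:
[WL] p0, (p0 → p0), p0 ⊢ p0
  [→L] p0, (p0 → p0) ⊢ p0
    [Ax] p0 ⊢ p0
    [Ax] p0 ⊢ p0

Result: YES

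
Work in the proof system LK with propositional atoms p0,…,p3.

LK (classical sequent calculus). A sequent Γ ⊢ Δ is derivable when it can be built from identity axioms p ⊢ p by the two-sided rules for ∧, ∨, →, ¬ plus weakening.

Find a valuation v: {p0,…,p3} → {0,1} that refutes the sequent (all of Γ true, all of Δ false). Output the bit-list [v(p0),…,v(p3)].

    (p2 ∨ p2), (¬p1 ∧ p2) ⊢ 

Truth-table refutation:
  v=0000: Γ:[(p2 ∨ p2)=F, (¬p1 ∧ p2)=F] Δ:[] refutes=False
  v=0001: Γ:[(p2 ∨ p2)=F, (¬p1 ∧ p2)=F] Δ:[] refutes=False
  v=0010: Γ:[(p2 ∨ p2)=T, (¬p1 ∧ p2)=T] Δ:[] refutes=True  ← countermodel

Result: [0, 0, 1, 0]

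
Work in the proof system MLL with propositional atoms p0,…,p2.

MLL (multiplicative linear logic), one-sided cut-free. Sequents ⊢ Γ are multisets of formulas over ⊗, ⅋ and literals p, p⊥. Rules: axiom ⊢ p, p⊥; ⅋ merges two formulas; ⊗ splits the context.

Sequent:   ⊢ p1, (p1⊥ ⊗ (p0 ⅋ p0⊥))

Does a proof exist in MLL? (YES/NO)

Proof tree:
[⊗]  ⊢ p1, (p1⊥ ⊗ (p0 ⅋ p0⊥))
  [Ax]  ⊢ p1, p1⊥
  [⅋]  ⊢ (p0 ⅋ p0⊥)
    [Ax]  ⊢ p0, p0⊥

Result: YES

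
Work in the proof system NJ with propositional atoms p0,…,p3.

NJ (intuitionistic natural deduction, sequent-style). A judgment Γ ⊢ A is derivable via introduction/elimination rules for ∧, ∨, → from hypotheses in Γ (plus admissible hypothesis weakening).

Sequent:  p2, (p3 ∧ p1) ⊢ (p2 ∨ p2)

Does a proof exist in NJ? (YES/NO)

Derivation (root first):
[∨I₂] p2, (p3 ∧ p1) ⊢ (p2 ∨ p2)
  [Wk] p2, (p3 ∧ p1) ⊢ p2
    [Ax] p2 ⊢ p2

Result: YES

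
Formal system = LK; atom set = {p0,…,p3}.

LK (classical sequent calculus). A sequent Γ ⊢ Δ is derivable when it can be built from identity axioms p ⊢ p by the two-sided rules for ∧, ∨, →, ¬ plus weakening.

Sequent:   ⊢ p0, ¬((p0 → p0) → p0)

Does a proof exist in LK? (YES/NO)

Proof tree:
[¬R]  ⊢ p0, ¬((p0 → p0) → p0)
  [→L] ((p0 → p0) → p0) ⊢ p0
    [→R]  ⊢ (p0 → p0)
      [Ax] p0 ⊢ p0
    [Ax] p0 ⊢ p0

Result: YES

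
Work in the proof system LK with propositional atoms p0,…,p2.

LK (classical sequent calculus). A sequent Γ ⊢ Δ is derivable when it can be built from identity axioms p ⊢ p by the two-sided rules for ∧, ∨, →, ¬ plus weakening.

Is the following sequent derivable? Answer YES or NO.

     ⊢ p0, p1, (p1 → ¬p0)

Proof tree:
[→R]  ⊢ p0, p1, (p1 → ¬p0)
  [WR] p1 ⊢ p0, ¬p0, p1
    [¬R] p1 ⊢ p0, ¬p0
      [WL] p0, p1 ⊢ p0
        [Ax] p0 ⊢ p0

Result: YES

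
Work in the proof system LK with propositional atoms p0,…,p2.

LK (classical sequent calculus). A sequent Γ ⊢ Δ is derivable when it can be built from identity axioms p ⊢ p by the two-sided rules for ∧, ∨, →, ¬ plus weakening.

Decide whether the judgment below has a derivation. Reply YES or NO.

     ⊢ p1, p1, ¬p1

Proof tree:
[¬R]  ⊢ p1, p1, ¬p1
  [WR] p1 ⊢ p1, p1
    [Ax] p1 ⊢ p1

Result: YES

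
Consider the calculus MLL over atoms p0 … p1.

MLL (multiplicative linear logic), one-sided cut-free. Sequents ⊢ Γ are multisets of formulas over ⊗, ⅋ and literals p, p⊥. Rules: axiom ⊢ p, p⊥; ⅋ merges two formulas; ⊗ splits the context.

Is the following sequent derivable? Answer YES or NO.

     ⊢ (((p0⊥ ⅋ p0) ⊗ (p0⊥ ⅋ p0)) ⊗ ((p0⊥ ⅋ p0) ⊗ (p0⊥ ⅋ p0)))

Derivation trace:
[⊗]  ⊢ (((p0⊥ ⅋ p0) ⊗ (p0⊥ ⅋ p0)) ⊗ ((p0⊥ ⅋ p0) ⊗ (p0⊥ ⅋ p0)))
  [⊗]  ⊢ ((p0⊥ ⅋ p0) ⊗ (p0⊥ ⅋ p0))
    [⅋]  ⊢ (p0⊥ ⅋ p0)
      [Ax]  ⊢ p0, p0⊥
    [⅋]  ⊢ (p0⊥ ⅋ p0)
      [Ax]  ⊢ p0, p0⊥
  [⊗]  ⊢ ((p0⊥ ⅋ p0) ⊗ (p0⊥ ⅋ p0))
    [⅋]  ⊢ (p0⊥ ⅋ p0)
      [Ax]  ⊢ p0, p0⊥
    [⅋]  ⊢ (p0⊥ ⅋ p0)
      [Ax]  ⊢ p0, p0⊥

Result: YES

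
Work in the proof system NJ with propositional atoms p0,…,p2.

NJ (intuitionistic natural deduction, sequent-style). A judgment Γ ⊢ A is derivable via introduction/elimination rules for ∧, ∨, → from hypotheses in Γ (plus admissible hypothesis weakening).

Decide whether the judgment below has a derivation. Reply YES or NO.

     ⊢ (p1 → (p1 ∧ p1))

Derivation trace:
[→I]  ⊢ (p1 → (p1 ∧ p1))
  [∧I] p1 ⊢ (p1 ∧ p1)
    [Ax] p1 ⊢ p1
    [Ax] p1 ⊢ p1

Result: YES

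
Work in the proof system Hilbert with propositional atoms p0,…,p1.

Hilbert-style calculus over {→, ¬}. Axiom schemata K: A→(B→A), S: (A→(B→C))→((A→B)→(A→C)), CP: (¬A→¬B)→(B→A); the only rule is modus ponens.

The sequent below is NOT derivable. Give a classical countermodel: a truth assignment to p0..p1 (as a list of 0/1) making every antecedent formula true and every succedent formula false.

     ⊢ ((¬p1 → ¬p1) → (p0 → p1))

Truth-table refutation:
  v=00: Γ:[] Δ:[((¬p1 → ¬p1) → (p0 → p1))=T] refutes=False
  v=01: Γ:[] Δ:[((¬p1 → ¬p1) → (p0 → p1))=T] refutes=False
  v=10: Γ:[] Δ:[((¬p1 → ¬p1) → (p0 → p1))=F] refutes=True  ← countermodel

Result: [1, 0]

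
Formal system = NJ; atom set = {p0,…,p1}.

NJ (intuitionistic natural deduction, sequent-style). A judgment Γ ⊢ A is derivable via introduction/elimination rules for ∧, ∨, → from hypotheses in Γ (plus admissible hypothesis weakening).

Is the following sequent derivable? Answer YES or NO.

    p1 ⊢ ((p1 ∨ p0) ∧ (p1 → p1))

Proof tree:
[∧I] p1 ⊢ ((p1 ∨ p0) ∧ (p1 → p1))
  [∨I₁] p1, p1 ⊢ (p1 ∨ p0)
    [Wk] p1, p1 ⊢ p1
      [Ax] p1 ⊢ p1
  [→I]  ⊢ (p1 → p1)
    [Ax] p1 ⊢ p1

Result: YES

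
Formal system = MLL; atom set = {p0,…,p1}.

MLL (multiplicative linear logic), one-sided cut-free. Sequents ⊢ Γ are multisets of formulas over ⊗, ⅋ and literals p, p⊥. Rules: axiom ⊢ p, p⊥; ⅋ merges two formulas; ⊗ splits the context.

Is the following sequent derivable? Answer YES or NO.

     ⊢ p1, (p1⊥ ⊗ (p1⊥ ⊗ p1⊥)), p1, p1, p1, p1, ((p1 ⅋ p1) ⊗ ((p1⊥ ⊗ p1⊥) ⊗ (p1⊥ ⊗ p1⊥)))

Derivation (root first):
[⊗]  ⊢ p1, (p1⊥ ⊗ (p1⊥ ⊗ p1⊥)), p1, p1, p1, p1, ((p1 ⅋ p1) ⊗ ((p1⊥ ⊗ p1⊥) ⊗ (p1⊥ ⊗ p1⊥)))
  [⅋]  ⊢ p1, (p1⊥ ⊗ (p1⊥ ⊗ p1⊥)), (p1 ⅋ p1)
    [⊗]  ⊢ p1, p1, p1, (p1⊥ ⊗ (p1⊥ ⊗ p1⊥))
      [Ax]  ⊢ p1, p1⊥
      [⊗]  ⊢ p1, p1, (p1⊥ ⊗ p1⊥)
        [Ax]  ⊢ p1, p1⊥
        [Ax]  ⊢ p1, p1⊥
  [⊗]  ⊢ p1, p1, p1, p1, ((p1⊥ ⊗ p1⊥) ⊗ (p1⊥ ⊗ p1⊥))
    [⊗]  ⊢ p1, p1, (p1⊥ ⊗ p1⊥)
      [Ax]  ⊢ p1, p1⊥
      [Ax]  ⊢ p1, p1⊥
    [⊗]  ⊢ p1, p1, (p1⊥ ⊗ p1⊥)
      [Ax]  ⊢ p1, p1⊥
      [Ax]  ⊢ p1, p1⊥

Result: YES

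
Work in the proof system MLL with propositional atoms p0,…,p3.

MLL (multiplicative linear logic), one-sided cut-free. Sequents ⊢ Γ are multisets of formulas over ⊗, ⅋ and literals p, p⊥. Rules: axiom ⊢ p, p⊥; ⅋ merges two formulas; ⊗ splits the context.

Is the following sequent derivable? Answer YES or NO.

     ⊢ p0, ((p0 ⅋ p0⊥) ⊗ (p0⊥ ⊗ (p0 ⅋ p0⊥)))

Derivation trace:
[⊗]  ⊢ p0, ((p0 ⅋ p0⊥) ⊗ (p0⊥ ⊗ (p0 ⅋ p0⊥)))
  [⅋]  ⊢ (p0 ⅋ p0⊥)
    [Ax]  ⊢ p0, p0⊥
  [⊗]  ⊢ p0, (p0⊥ ⊗ (p0 ⅋ p0⊥))
    [Ax]  ⊢ p0, p0⊥
    [⅋]  ⊢ (p0 ⅋ p0⊥)
      [Ax]  ⊢ p0, p0⊥

Result: YES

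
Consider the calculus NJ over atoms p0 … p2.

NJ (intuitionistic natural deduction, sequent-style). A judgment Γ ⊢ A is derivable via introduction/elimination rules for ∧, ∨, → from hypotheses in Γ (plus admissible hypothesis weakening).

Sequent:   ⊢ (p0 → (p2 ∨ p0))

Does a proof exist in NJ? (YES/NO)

Proof tree:
[→I]  ⊢ (p0 → (p2 ∨ p0))
  [∨I₂] p0 ⊢ (p2 ∨ p0)
    [Ax] p0 ⊢ p0

Result: YES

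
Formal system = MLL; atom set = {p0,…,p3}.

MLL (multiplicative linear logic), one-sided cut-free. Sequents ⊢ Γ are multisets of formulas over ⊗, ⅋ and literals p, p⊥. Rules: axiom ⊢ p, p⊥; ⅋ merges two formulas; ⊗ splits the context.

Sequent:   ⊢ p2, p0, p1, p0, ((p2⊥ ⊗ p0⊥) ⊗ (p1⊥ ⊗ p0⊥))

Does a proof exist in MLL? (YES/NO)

Derivation (root first):
[⊗]  ⊢ p2, p0, p1, p0, ((p2⊥ ⊗ p0⊥) ⊗ (p1⊥ ⊗ p0⊥))
  [⊗]  ⊢ p2, p0, (p2⊥ ⊗ p0⊥)
    [Ax]  ⊢ p2, p2⊥
    [Ax]  ⊢ p0, p0⊥
  [⊗]  ⊢ p1, p0, (p1⊥ ⊗ p0⊥)
    [Ax]  ⊢ p1, p1⊥
    [Ax]  ⊢ p0, p0⊥

Result: YES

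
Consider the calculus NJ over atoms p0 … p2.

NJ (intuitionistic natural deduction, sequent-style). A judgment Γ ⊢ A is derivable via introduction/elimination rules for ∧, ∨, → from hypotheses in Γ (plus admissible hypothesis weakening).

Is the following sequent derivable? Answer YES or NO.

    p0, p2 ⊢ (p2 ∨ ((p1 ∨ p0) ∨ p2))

Derivation (root first):
[∨I₂] p0, p2 ⊢ (p2 ∨ ((p1 ∨ p0) ∨ p2))
  [Wk] p0, p2 ⊢ ((p1 ∨ p0) ∨ p2)
    [∨I₁] p0 ⊢ ((p1 ∨ p0) ∨ p2)
      [∨I₂] p0 ⊢ (p1 ∨ p0)
        [Ax] p0 ⊢ p0

Result: YES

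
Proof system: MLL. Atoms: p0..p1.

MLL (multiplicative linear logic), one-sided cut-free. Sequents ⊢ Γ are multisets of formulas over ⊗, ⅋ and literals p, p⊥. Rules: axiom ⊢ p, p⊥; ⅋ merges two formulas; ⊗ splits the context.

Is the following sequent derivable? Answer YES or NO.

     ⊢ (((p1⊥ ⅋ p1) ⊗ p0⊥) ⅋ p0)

Proof tree:
[⅋]  ⊢ (((p1⊥ ⅋ p1) ⊗ p0⊥) ⅋ p0)
  [⊗]  ⊢ p0, ((p1⊥ ⅋ p1) ⊗ p0⊥)
    [⅋]  ⊢ (p1⊥ ⅋ p1)
      [Ax]  ⊢ p1, p1⊥
    [Ax]  ⊢ p0, p0⊥

Result: YES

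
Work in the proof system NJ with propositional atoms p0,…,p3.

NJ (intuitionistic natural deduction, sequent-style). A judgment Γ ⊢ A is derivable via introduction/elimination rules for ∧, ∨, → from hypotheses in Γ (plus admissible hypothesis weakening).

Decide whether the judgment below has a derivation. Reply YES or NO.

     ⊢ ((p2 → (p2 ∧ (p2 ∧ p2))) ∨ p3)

Derivation trace:
[∨I₁]  ⊢ ((p2 → (p2 ∧ (p2 ∧ p2))) ∨ p3)
  [→I]  ⊢ (p2 → (p2 ∧ (p2 ∧ p2)))
    [∧I] p2 ⊢ (p2 ∧ (p2 ∧ p2))
      [Ax] p2 ⊢ p2
      [∧I] p2 ⊢ (p2 ∧ p2)
        [Ax] p2 ⊢ p2
        [Ax] p2 ⊢ p2

Result: YES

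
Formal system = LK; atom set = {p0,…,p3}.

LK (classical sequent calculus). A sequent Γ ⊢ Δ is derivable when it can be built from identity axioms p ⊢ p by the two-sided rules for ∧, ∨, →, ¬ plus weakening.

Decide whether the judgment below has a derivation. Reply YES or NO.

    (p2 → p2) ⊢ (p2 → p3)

Truth-table refutation:
  v=0000: Γ:[(p2 → p2)=T] Δ:[(p2 → p3)=T] refutes=False
  v=0001: Γ:[(p2 → p2)=T] Δ:[(p2 → p3)=T] refutes=False
  v=0010: Γ:[(p2 → p2)=T] Δ:[(p2 → p3)=F] refutes=True  ← countermodel

Result: NO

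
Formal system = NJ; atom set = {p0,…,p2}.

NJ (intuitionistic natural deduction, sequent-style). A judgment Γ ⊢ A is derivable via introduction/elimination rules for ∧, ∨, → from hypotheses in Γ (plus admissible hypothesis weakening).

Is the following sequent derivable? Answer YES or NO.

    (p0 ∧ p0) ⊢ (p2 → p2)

Derivation (root first):
[→I] (p0 ∧ p0) ⊢ (p2 → p2)
  [Wk] p2, (p0 ∧ p0) ⊢ p2
    [Ax] p2 ⊢ p2

Result: YES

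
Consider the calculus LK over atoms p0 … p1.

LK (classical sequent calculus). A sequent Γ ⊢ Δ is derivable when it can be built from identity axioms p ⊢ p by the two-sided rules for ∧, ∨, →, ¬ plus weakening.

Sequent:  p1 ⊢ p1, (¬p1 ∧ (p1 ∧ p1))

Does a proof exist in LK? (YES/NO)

Derivation trace:
[∧R] p1 ⊢ p1, (¬p1 ∧ (p1 ∧ p1))
  [¬R]  ⊢ p1, ¬p1
    [Ax] p1 ⊢ p1
  [∧R] p1 ⊢ (p1 ∧ p1)
    [Ax] p1 ⊢ p1
    [Ax] p1 ⊢ p1

Result: YES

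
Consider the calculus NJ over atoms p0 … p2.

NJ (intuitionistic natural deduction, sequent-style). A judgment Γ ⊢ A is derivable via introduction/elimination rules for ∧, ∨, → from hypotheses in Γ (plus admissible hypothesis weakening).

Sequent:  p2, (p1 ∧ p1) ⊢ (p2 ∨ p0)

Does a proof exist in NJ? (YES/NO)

Proof tree:
[∨I₁] p2, (p1 ∧ p1) ⊢ (p2 ∨ p0)
  [Wk] p2, (p1 ∧ p1) ⊢ p2
    [Ax] p2 ⊢ p2

Result: YES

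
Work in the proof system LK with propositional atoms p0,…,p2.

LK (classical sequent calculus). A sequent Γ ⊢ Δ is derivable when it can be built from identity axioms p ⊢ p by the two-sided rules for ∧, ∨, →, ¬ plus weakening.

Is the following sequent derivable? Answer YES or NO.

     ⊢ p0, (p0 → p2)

Proof tree:
[→R]  ⊢ p0, (p0 → p2)
  [WR] p0 ⊢ p0, p2
    [Ax] p0 ⊢ p0

Result: YES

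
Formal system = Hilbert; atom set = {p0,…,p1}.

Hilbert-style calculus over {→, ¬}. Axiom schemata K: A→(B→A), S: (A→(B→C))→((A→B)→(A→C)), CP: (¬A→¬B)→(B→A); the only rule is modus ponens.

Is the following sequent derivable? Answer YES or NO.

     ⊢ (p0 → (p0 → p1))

Enumerate valuations to refute Γ ⊢ Δ:
  v=00: Γ:[] Δ:[(p0 → (p0 → p1))=T] refutes=False
  v=01: Γ:[] Δ:[(p0 → (p0 → p1))=T] refutes=False
  v=10: Γ:[] Δ:[(p0 → (p0 → p1))=F] refutes=True  ← countermodel

Result: NO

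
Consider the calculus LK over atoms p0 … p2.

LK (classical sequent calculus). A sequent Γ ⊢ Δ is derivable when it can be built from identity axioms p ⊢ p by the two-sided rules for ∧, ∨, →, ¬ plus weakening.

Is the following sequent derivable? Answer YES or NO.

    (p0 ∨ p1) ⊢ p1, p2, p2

Enumerate valuations to refute Γ ⊢ Δ:
  v=000: Γ:[(p0 ∨ p1)=F] Δ:[p1=F, p2=F, p2=F] refutes=False
  v=001: Γ:[(p0 ∨ p1)=F] Δ:[p1=F, p2=T, p2=T] refutes=False
  v=010: Γ:[(p0 ∨ p1)=T] Δ:[p1=T, p2=F, p2=F] refutes=False
  v=011: Γ:[(p0 ∨ p1)=T] Δ:[p1=T, p2=T, p2=T] refutes=False
  v=100: Γ:[(p0 ∨ p1)=T] Δ:[p1=F, p2=F, p2=F] refutes=True  ← countermodel

Result: NO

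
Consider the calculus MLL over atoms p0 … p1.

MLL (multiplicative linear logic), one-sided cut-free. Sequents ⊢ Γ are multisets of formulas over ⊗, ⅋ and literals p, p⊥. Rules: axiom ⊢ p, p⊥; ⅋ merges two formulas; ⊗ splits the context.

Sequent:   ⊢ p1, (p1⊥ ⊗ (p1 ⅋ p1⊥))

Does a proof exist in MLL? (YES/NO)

Derivation (root first):
[⊗]  ⊢ p1, (p1⊥ ⊗ (p1 ⅋ p1⊥))
  [Ax]  ⊢ p1, p1⊥
  [⅋]  ⊢ (p1 ⅋ p1⊥)
    [Ax]  ⊢ p1, p1⊥

Result: YES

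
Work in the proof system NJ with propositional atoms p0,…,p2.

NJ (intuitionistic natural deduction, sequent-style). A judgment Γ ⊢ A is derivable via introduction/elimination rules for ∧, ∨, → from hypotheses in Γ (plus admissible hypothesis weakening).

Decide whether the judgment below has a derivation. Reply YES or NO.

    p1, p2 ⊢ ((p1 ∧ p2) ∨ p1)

Derivation (root first):
[∨I₁] p1, p2 ⊢ ((p1 ∧ p2) ∨ p1)
  [∧I] p1, p2 ⊢ (p1 ∧ p2)
    [Ax] p1 ⊢ p1
    [Ax] p2 ⊢ p2

Result: YES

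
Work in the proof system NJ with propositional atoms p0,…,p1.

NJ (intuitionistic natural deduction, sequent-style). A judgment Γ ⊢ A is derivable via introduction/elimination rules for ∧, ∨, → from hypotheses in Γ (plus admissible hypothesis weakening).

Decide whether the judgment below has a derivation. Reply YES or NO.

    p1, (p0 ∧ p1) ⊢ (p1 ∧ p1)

Derivation (root first):
[Wk] p1, (p0 ∧ p1) ⊢ (p1 ∧ p1)
  [∧I] p1 ⊢ (p1 ∧ p1)
    [Ax] p1 ⊢ p1
    [Ax] p1 ⊢ p1

Result: YES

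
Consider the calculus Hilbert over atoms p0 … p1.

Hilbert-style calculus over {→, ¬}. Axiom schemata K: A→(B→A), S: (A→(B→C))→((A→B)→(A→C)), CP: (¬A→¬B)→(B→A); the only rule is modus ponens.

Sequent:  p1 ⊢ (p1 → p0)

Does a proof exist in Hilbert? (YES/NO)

Truth-table refutation:
  v=00: Γ:[p1=F] Δ:[(p1 → p0)=T] refutes=False
  v=01: Γ:[p1=T] Δ:[(p1 → p0)=F] refutes=True  ← countermodel

Result: NO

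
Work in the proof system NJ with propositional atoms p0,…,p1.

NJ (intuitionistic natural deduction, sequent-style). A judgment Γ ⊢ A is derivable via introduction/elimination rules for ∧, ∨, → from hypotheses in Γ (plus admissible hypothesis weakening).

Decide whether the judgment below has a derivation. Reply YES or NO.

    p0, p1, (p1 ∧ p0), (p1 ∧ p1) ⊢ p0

Derivation (root first):
[Wk] p0, p1, (p1 ∧ p0), (p1 ∧ p1) ⊢ p0
  [Wk] p0, p1, (p1 ∧ p0) ⊢ p0
    [Wk] p0, p1 ⊢ p0
      [Ax] p0 ⊢ p0

Result: YES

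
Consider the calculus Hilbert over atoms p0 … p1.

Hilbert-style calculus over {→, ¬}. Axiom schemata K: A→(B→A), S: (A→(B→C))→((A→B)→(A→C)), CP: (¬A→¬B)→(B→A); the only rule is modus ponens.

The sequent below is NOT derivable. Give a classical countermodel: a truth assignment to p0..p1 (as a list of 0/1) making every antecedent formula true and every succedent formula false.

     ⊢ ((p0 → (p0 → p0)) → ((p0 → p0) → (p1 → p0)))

Enumerate valuations to refute Γ ⊢ Δ:
  v=00: Γ:[] Δ:[((p0 → (p0 → p0)) → ((p0 → p0) → (p1 → p0)))=T] refutes=False
  v=01: Γ:[] Δ:[((p0 → (p0 → p0)) → ((p0 → p0) → (p1 → p0)))=F] refutes=True  ← countermodel

Result: [0, 1]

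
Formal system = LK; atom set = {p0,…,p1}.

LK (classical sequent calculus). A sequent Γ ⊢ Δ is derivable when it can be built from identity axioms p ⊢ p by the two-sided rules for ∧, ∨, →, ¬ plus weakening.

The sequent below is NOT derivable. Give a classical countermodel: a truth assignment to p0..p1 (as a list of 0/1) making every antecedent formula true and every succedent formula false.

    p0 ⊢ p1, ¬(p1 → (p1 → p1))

Truth-table refutation:
  v=00: Γ:[p0=F] Δ:[p1=F, ¬(p1 → (p1 → p1))=F] refutes=False
  v=01: Γ:[p0=F] Δ:[p1=T, ¬(p1 → (p1 → p1))=F] refutes=False
  v=10: Γ:[p0=T] Δ:[p1=F, ¬(p1 → (p1 → p1))=F] refutes=True  ← countermodel

Result: [1, 0]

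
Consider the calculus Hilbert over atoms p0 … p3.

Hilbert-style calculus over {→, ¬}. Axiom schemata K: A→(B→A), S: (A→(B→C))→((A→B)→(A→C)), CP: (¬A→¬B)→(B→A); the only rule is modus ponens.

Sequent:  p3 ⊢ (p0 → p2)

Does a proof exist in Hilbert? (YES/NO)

Search for a countermodel by truth-table:
  v=0000: Γ:[p3=F] Δ:[(p0 → p2)=T] refutes=False
  v=0001: Γ:[p3=T] Δ:[(p0 → p2)=T] refutes=False
  v=0010: Γ:[p3=F] Δ:[(p0 → p2)=T] refutes=False
  v=0011: Γ:[p3=T] Δ:[(p0 → p2)=T] refutes=False
  v=0100: Γ:[p3=F] Δ:[(p0 → p2)=T] refutes=False
  v=0101: Γ:[p3=T] Δ:[(p0 → p2)=T] refutes=False
  v=0110: Γ:[p3=F] Δ:[(p0 → p2)=T] refutes=False
  v=0111: Γ:[p3=T] Δ:[(p0 → p2)=T] refutes=False
  v=1000: Γ:[p3=F] Δ:[(p0 → p2)=F] refutes=False
  v=1001: Γ:[p3=T] Δ:[(p0 → p2)=F] refutes=True  ← countermodel

Result: NO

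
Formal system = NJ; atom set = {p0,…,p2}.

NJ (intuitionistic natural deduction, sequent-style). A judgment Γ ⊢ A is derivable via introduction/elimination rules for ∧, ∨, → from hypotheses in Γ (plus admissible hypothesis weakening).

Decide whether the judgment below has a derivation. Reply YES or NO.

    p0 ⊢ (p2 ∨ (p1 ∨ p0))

Derivation (root first):
[∨I₂] p0 ⊢ (p2 ∨ (p1 ∨ p0))
  [∨I₂] p0 ⊢ (p1 ∨ p0)
    [Ax] p0 ⊢ p0

Result: YES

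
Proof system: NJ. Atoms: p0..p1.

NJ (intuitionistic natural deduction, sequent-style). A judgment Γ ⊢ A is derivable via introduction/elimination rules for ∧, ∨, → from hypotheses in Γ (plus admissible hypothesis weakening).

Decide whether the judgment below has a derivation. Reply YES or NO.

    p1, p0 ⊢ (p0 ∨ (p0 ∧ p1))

Derivation trace:
[∨I₂] p1, p0 ⊢ (p0 ∨ (p0 ∧ p1))
  [∧I] p1, p0 ⊢ (p0 ∧ p1)
    [Ax] p0 ⊢ p0
    [Ax] p1 ⊢ p1

Result: YES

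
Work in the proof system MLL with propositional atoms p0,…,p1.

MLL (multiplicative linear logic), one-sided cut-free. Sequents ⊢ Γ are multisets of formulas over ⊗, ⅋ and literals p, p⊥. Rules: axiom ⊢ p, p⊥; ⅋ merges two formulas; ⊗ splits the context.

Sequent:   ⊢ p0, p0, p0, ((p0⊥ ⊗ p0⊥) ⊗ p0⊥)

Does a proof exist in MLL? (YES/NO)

Derivation (root first):
[⊗]  ⊢ p0, p0, p0, ((p0⊥ ⊗ p0⊥) ⊗ p0⊥)
  [⊗]  ⊢ p0, p0, (p0⊥ ⊗ p0⊥)
    [Ax]  ⊢ p0, p0⊥
    [Ax]  ⊢ p0, p0⊥
  [Ax]  ⊢ p0, p0⊥

Result: YES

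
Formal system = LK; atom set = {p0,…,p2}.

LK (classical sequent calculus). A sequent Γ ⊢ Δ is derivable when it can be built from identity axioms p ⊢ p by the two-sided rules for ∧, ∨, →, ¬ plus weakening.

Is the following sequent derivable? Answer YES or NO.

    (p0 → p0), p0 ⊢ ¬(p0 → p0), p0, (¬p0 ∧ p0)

Proof tree:
[∧R] (p0 → p0), p0 ⊢ ¬(p0 → p0), p0, (¬p0 ∧ p0)
  [¬R]  ⊢ p0, ¬(p0 → p0), ¬p0
    [¬R] p0 ⊢ p0, ¬(p0 → p0)
      [→L] p0, (p0 → p0) ⊢ p0
        [Ax] p0 ⊢ p0
        [Ax] p0 ⊢ p0
  [→L] p0, (p0 → p0) ⊢ p0
    [Ax] p0 ⊢ p0
    [Ax] p0 ⊢ p0

Result: YES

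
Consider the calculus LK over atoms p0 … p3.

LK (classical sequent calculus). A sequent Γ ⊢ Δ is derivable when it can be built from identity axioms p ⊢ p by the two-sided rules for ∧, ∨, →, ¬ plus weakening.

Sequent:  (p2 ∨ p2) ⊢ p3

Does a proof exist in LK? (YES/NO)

Enumerate valuations to refute Γ ⊢ Δ:
  v=0000: Γ:[(p2 ∨ p2)=F] Δ:[p3=F] refutes=False
  v=0001: Γ:[(p2 ∨ p2)=F] Δ:[p3=T] refutes=False
  v=0010: Γ:[(p2 ∨ p2)=T] Δ:[p3=F] refutes=True  ← countermodel

Result: NO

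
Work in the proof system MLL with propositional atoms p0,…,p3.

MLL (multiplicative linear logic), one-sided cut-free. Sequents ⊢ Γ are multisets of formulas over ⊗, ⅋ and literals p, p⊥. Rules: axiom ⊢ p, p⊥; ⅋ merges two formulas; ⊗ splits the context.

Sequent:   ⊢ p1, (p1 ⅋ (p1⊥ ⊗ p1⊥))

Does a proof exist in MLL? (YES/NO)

Derivation trace:
[⅋]  ⊢ p1, (p1 ⅋ (p1⊥ ⊗ p1⊥))
  [⊗]  ⊢ p1, p1, (p1⊥ ⊗ p1⊥)
    [Ax]  ⊢ p1, p1⊥
    [Ax]  ⊢ p1, p1⊥

Result: YES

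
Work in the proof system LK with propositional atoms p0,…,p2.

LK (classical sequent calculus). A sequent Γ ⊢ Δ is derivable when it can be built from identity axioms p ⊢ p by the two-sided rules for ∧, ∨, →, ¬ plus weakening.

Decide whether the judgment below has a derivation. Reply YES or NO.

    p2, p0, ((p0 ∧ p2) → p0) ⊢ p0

Derivation trace:
[→L] p2, p0, ((p0 ∧ p2) → p0) ⊢ p0
  [∧R] p2, p0 ⊢ (p0 ∧ p2)
    [Ax] p0 ⊢ p0
    [WL] p2, p0 ⊢ p2
      [Ax] p2 ⊢ p2
  [Ax] p0 ⊢ p0

Result: YES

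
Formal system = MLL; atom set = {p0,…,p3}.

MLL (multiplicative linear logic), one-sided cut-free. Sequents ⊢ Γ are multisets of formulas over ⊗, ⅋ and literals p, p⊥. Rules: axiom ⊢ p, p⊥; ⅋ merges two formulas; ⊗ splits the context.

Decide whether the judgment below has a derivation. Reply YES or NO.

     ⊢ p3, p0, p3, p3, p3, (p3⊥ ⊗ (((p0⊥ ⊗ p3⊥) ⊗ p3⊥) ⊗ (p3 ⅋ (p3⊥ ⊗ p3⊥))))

Derivation (root first):
[⊗]  ⊢ p3, p0, p3, p3, p3, (p3⊥ ⊗ (((p0⊥ ⊗ p3⊥) ⊗ p3⊥) ⊗ (p3 ⅋ (p3⊥ ⊗ p3⊥))))
  [Ax]  ⊢ p3, p3⊥
  [⊗]  ⊢ p0, p3, p3, p3, (((p0⊥ ⊗ p3⊥) ⊗ p3⊥) ⊗ (p3 ⅋ (p3⊥ ⊗ p3⊥)))
    [⊗]  ⊢ p0, p3, p3, ((p0⊥ ⊗ p3⊥) ⊗ p3⊥)
      [⊗]  ⊢ p0, p3, (p0⊥ ⊗ p3⊥)
        [Ax]  ⊢ p0, p0⊥
        [Ax]  ⊢ p3, p3⊥
      [Ax]  ⊢ p3, p3⊥
    [⅋]  ⊢ p3, (p3 ⅋ (p3⊥ ⊗ p3⊥))
      [⊗]  ⊢ p3, p3, (p3⊥ ⊗ p3⊥)
        [Ax]  ⊢ p3, p3⊥
        [Ax]  ⊢ p3, p3⊥

Result: YES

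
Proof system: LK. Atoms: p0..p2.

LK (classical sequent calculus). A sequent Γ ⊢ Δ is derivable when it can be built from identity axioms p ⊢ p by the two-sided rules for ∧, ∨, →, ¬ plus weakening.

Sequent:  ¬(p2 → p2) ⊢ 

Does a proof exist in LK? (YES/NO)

Proof tree:
[¬L] ¬(p2 → p2) ⊢ 
  [→R]  ⊢ (p2 → p2)
    [Ax] p2 ⊢ p2

Result: YES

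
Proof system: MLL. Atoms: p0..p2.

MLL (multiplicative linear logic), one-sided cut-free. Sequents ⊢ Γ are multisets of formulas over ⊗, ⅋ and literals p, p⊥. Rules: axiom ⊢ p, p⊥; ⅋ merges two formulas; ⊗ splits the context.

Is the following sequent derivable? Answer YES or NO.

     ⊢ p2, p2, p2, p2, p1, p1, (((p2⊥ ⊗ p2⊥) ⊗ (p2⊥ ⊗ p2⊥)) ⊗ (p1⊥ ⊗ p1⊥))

Derivation (root first):
[⊗]  ⊢ p2, p2, p2, p2, p1, p1, (((p2⊥ ⊗ p2⊥) ⊗ (p2⊥ ⊗ p2⊥)) ⊗ (p1⊥ ⊗ p1⊥))
  [⊗]  ⊢ p2, p2, p2, p2, ((p2⊥ ⊗ p2⊥) ⊗ (p2⊥ ⊗ p2⊥))
    [⊗]  ⊢ p2, p2, (p2⊥ ⊗ p2⊥)
      [Ax]  ⊢ p2, p2⊥
      [Ax]  ⊢ p2, p2⊥
    [⊗]  ⊢ p2, p2, (p2⊥ ⊗ p2⊥)
      [Ax]  ⊢ p2, p2⊥
      [Ax]  ⊢ p2, p2⊥
  [⊗]  ⊢ p1, p1, (p1⊥ ⊗ p1⊥)
    [Ax]  ⊢ p1, p1⊥
    [Ax]  ⊢ p1, p1⊥

Result: YES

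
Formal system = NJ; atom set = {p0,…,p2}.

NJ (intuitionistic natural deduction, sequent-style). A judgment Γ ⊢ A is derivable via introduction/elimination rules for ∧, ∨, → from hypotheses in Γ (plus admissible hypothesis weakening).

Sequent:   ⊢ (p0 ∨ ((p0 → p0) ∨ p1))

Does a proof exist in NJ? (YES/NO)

Derivation trace:
[∨I₂]  ⊢ (p0 ∨ ((p0 → p0) ∨ p1))
  [∨I₁]  ⊢ ((p0 → p0) ∨ p1)
    [→I]  ⊢ (p0 → p0)
      [Ax] p0 ⊢ p0

Result: YES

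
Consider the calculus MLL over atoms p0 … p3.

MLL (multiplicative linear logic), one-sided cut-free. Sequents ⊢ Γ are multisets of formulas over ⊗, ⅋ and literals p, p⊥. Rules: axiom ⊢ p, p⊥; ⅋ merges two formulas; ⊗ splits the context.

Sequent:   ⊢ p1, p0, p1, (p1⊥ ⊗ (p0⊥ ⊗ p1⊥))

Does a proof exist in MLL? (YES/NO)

Derivation (root first):
[⊗]  ⊢ p1, p0, p1, (p1⊥ ⊗ (p0⊥ ⊗ p1⊥))
  [Ax]  ⊢ p1, p1⊥
  [⊗]  ⊢ p0, p1, (p0⊥ ⊗ p1⊥)
    [Ax]  ⊢ p0, p0⊥
    [Ax]  ⊢ p1, p1⊥

Result: YES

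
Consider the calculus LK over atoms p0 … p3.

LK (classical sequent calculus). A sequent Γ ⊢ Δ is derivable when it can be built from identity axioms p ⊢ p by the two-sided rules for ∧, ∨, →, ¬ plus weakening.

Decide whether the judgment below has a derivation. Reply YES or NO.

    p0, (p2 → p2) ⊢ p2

Search for a countermodel by truth-table:
  v=0000: Γ:[p0=F, (p2 → p2)=T] Δ:[p2=F] refutes=False
  v=0001: Γ:[p0=F, (p2 → p2)=T] Δ:[p2=F] refutes=False
  v=0010: Γ:[p0=F, (p2 → p2)=T] Δ:[p2=T] refutes=False
  v=0011: Γ:[p0=F, (p2 → p2)=T] Δ:[p2=T] refutes=False
  v=0100: Γ:[p0=F, (p2 → p2)=T] Δ:[p2=F] refutes=False
  v=0101: Γ:[p0=F, (p2 → p2)=T] Δ:[p2=F] refutes=False
  v=0110: Γ:[p0=F, (p2 → p2)=T] Δ:[p2=T] refutes=False
  v=0111: Γ:[p0=F, (p2 → p2)=T] Δ:[p2=T] refutes=False
  v=1000: Γ:[p0=T, (p2 → p2)=T] Δ:[p2=F] refutes=True  ← countermodel

Result: NO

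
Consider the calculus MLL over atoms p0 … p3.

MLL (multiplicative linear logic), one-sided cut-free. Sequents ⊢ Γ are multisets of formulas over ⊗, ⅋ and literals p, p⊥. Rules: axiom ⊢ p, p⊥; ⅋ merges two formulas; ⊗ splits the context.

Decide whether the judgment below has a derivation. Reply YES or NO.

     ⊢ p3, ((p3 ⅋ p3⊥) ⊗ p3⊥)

Proof tree:
[⊗]  ⊢ p3, ((p3 ⅋ p3⊥) ⊗ p3⊥)
  [⅋]  ⊢ (p3 ⅋ p3⊥)
    [Ax]  ⊢ p3, p3⊥
  [Ax]  ⊢ p3, p3⊥

Result: YES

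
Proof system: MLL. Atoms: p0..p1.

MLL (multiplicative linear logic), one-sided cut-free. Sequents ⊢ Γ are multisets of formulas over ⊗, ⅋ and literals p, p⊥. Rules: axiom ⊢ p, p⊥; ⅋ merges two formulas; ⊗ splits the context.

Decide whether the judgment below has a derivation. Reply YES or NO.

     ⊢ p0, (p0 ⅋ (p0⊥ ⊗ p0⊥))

Derivation trace:
[⅋]  ⊢ p0, (p0 ⅋ (p0⊥ ⊗ p0⊥))
  [⊗]  ⊢ p0, p0, (p0⊥ ⊗ p0⊥)
    [Ax]  ⊢ p0, p0⊥
    [Ax]  ⊢ p0, p0⊥

Result: YES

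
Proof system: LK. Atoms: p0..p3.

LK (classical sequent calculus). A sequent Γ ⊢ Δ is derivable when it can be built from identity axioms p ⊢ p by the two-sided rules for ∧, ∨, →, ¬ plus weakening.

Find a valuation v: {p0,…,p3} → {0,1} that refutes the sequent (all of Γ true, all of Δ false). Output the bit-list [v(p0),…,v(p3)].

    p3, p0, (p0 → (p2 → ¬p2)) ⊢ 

Search for a countermodel by truth-table:
  v=0000: Γ:[p3=F, p0=F, (p0 → (p2 → ¬p2))=T] Δ:[] refutes=False
  v=0001: Γ:[p3=T, p0=F, (p0 → (p2 → ¬p2))=T] Δ:[] refutes=False
  v=0010: Γ:[p3=F, p0=F, (p0 → (p2 → ¬p2))=T] Δ:[] refutes=False
  v=0011: Γ:[p3=T, p0=F, (p0 → (p2 → ¬p2))=T] Δ:[] refutes=False
  v=0100: Γ:[p3=F, p0=F, (p0 → (p2 → ¬p2))=T] Δ:[] refutes=False
  v=0101: Γ:[p3=T, p0=F, (p0 → (p2 → ¬p2))=T] Δ:[] refutes=False
  v=0110: Γ:[p3=F, p0=F, (p0 → (p2 → ¬p2))=T] Δ:[] refutes=False
  v=0111: Γ:[p3=T, p0=F, (p0 → (p2 → ¬p2))=T] Δ:[] refutes=False
  v=1000: Γ:[p3=F, p0=T, (p0 → (p2 → ¬p2))=T] Δ:[] refutes=False
  v=1001: Γ:[p3=T, p0=T, (p0 → (p2 → ¬p2))=T] Δ:[] refutes=True  ← countermodel

Result: [1, 0, 0, 1]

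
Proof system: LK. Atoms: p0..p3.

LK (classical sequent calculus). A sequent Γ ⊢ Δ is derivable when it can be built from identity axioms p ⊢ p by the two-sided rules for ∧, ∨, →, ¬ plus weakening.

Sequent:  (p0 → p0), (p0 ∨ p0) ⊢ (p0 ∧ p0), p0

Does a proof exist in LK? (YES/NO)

Derivation (root first):
[∨L] (p0 → p0), (p0 ∨ p0) ⊢ (p0 ∧ p0), p0
  [∧R] (p0 → p0), p0 ⊢ (p0 ∧ p0)
    [→L] p0, (p0 → p0) ⊢ p0
      [Ax] p0 ⊢ p0
      [Ax] p0 ⊢ p0
    [Ax] p0 ⊢ p0
  [Ax] p0 ⊢ p0

Result: YES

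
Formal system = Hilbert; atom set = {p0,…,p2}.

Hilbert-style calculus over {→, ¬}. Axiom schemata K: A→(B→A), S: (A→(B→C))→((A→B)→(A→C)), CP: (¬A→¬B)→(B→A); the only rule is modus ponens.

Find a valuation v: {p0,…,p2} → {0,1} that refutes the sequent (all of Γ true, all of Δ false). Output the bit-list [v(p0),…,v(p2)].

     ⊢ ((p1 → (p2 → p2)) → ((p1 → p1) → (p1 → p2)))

Search for a countermodel by truth-table:
  v=000: Γ:[] Δ:[((p1 → (p2 → p2)) → ((p1 → p1) → (p1 → p2)))=T] refutes=False
  v=001: Γ:[] Δ:[((p1 → (p2 → p2)) → ((p1 → p1) → (p1 → p2)))=T] refutes=False
  v=010: Γ:[] Δ:[((p1 → (p2 → p2)) → ((p1 → p1) → (p1 → p2)))=F] refutes=True  ← countermodel

Result: [0, 1, 0]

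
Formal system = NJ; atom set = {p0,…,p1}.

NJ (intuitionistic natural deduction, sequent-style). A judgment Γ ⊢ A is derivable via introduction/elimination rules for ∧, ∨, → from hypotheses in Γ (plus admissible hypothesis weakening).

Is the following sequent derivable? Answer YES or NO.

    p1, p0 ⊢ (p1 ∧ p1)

Derivation (root first):
[∧I] p1, p0 ⊢ (p1 ∧ p1)
  [Wk] p1, p0 ⊢ p1
    [Ax] p1 ⊢ p1
  [Ax] p1 ⊢ p1

Result: YES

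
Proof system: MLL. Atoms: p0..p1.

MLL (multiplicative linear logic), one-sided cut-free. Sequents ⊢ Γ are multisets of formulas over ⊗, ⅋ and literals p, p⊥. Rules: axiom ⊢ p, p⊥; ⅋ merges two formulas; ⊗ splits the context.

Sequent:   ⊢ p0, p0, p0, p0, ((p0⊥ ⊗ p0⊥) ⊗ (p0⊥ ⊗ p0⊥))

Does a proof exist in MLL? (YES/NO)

Derivation (root first):
[⊗]  ⊢ p0, p0, p0, p0, ((p0⊥ ⊗ p0⊥) ⊗ (p0⊥ ⊗ p0⊥))
  [⊗]  ⊢ p0, p0, (p0⊥ ⊗ p0⊥)
    [Ax]  ⊢ p0, p0⊥
    [Ax]  ⊢ p0, p0⊥
  [⊗]  ⊢ p0, p0, (p0⊥ ⊗ p0⊥)
    [Ax]  ⊢ p0, p0⊥
    [Ax]  ⊢ p0, p0⊥

Result: YES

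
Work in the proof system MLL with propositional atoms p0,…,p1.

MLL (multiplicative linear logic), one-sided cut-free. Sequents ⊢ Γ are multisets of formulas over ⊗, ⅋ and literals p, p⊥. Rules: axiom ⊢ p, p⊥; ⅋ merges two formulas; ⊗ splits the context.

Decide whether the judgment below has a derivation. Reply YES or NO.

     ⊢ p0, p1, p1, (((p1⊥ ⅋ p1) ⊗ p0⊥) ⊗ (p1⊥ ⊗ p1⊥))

Derivation trace:
[⊗]  ⊢ p0, p1, p1, (((p1⊥ ⅋ p1) ⊗ p0⊥) ⊗ (p1⊥ ⊗ p1⊥))
  [⊗]  ⊢ p0, ((p1⊥ ⅋ p1) ⊗ p0⊥)
    [⅋]  ⊢ (p1⊥ ⅋ p1)
      [Ax]  ⊢ p1, p1⊥
    [Ax]  ⊢ p0, p0⊥
  [⊗]  ⊢ p1, p1, (p1⊥ ⊗ p1⊥)
    [Ax]  ⊢ p1, p1⊥
    [Ax]  ⊢ p1, p1⊥

Result: YES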